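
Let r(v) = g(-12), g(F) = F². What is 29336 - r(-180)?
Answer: 29192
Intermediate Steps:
r(v) = 144 (r(v) = (-12)² = 144)
29336 - r(-180) = 29336 - 1*144 = 29336 - 144 = 29192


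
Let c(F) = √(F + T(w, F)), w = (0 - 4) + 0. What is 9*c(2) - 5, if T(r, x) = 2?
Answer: 13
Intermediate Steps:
w = -4 (w = -4 + 0 = -4)
c(F) = √(2 + F) (c(F) = √(F + 2) = √(2 + F))
9*c(2) - 5 = 9*√(2 + 2) - 5 = 9*√4 - 5 = 9*2 - 5 = 18 - 5 = 13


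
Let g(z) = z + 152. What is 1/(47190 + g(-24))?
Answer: 1/47318 ≈ 2.1134e-5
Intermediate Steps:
g(z) = 152 + z
1/(47190 + g(-24)) = 1/(47190 + (152 - 24)) = 1/(47190 + 128) = 1/47318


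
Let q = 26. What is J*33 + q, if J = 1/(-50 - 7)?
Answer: 483/19 ≈ 25.421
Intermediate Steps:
J = -1/57 (J = 1/(-57) = -1/57 ≈ -0.017544)
J*33 + q = -1/57*33 + 26 = -11/19 + 26 = 483/19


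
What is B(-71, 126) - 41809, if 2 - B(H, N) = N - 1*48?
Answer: -41885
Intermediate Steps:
B(H, N) = 50 - N (B(H, N) = 2 - (N - 1*48) = 2 - (N - 48) = 2 - (-48 + N) = 2 + (48 - N) = 50 - N)
B(-71, 126) - 41809 = (50 - 1*126) - 41809 = (50 - 126) - 41809 = -76 - 41809 = -41885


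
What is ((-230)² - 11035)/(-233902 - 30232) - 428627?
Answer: -113215005883/264134 ≈ -4.2863e+5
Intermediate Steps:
((-230)² - 11035)/(-233902 - 30232) - 428627 = (52900 - 11035)/(-264134) - 428627 = 41865*(-1/264134) - 428627 = -41865/264134 - 428627 = -113215005883/264134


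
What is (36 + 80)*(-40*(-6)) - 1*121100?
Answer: -93260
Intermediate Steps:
(36 + 80)*(-40*(-6)) - 1*121100 = 116*240 - 121100 = 27840 - 121100 = -93260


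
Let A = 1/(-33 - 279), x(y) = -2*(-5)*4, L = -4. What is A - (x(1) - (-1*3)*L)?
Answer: -8737/312 ≈ -28.003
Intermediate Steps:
x(y) = 40 (x(y) = 10*4 = 40)
A = -1/312 (A = 1/(-312) = -1/312 ≈ -0.0032051)
A - (x(1) - (-1*3)*L) = -1/312 - (40 - (-1*3)*(-4)) = -1/312 - (40 - (-3)*(-4)) = -1/312 - (40 - 1*12) = -1/312 - (40 - 12) = -1/312 - 1*28 = -1/312 - 28 = -8737/312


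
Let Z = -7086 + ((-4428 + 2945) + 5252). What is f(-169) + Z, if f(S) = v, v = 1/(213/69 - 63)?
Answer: -4570849/1378 ≈ -3317.0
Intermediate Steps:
v = -23/1378 (v = 1/(213*(1/69) - 63) = 1/(71/23 - 63) = 1/(-1378/23) = -23/1378 ≈ -0.016691)
f(S) = -23/1378
Z = -3317 (Z = -7086 + (-1483 + 5252) = -7086 + 3769 = -3317)
f(-169) + Z = -23/1378 - 3317 = -4570849/1378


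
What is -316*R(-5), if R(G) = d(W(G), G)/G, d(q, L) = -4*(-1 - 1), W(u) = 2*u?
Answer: 2528/5 ≈ 505.60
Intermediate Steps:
d(q, L) = 8 (d(q, L) = -4*(-2) = 8)
R(G) = 8/G
-316*R(-5) = -2528/(-5) = -2528*(-1)/5 = -316*(-8/5) = 2528/5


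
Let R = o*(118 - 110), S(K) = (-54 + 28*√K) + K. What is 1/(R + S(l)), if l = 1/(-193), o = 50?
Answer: 12887961/4459319041 - 5404*I*√193/4459319041 ≈ 0.0028901 - 1.6835e-5*I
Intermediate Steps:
l = -1/193 ≈ -0.0051813
S(K) = -54 + K + 28*√K
R = 400 (R = 50*(118 - 110) = 50*8 = 400)
1/(R + S(l)) = 1/(400 + (-54 - 1/193 + 28*√(-1/193))) = 1/(400 + (-54 - 1/193 + 28*(I*√193/193))) = 1/(400 + (-54 - 1/193 + 28*I*√193/193)) = 1/(400 + (-10423/193 + 28*I*√193/193)) = 1/(66777/193 + 28*I*√193/193)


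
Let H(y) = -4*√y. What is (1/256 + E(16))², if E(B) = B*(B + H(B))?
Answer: 1/65536 ≈ 1.5259e-5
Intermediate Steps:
E(B) = B*(B - 4*√B)
(1/256 + E(16))² = (1/256 + (16² - 4*16^(3/2)))² = (1/256 + (256 - 4*64))² = (1/256 + (256 - 256))² = (1/256 + 0)² = (1/256)² = 1/65536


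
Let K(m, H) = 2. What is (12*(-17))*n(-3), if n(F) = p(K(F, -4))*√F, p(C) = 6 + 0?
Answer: -1224*I*√3 ≈ -2120.0*I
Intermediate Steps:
p(C) = 6
n(F) = 6*√F
(12*(-17))*n(-3) = (12*(-17))*(6*√(-3)) = -1224*I*√3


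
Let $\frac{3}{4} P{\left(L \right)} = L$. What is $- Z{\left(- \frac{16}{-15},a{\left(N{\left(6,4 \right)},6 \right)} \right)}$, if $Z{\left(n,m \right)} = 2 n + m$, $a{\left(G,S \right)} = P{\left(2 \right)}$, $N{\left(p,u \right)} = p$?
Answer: $- \frac{24}{5} \approx -4.8$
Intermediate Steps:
$P{\left(L \right)} = \frac{4 L}{3}$
$a{\left(G,S \right)} = \frac{8}{3}$ ($a{\left(G,S \right)} = \frac{4}{3} \cdot 2 = \frac{8}{3}$)
$Z{\left(n,m \right)} = m + 2 n$
$- Z{\left(- \frac{16}{-15},a{\left(N{\left(6,4 \right)},6 \right)} \right)} = - (\frac{8}{3} + 2 \left(- \frac{16}{-15}\right)) = - (\frac{8}{3} + 2 \left(\left(-16\right) \left(- \frac{1}{15}\right)\right)) = - (\frac{8}{3} + 2 \cdot \frac{16}{15}) = - (\frac{8}{3} + \frac{32}{15}) = \left(-1\right) \frac{24}{5} = - \frac{24}{5}$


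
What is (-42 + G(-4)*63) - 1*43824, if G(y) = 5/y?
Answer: -175779/4 ≈ -43945.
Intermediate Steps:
(-42 + G(-4)*63) - 1*43824 = (-42 + (5/(-4))*63) - 1*43824 = (-42 + (5*(-¼))*63) - 43824 = (-42 - 5/4*63) - 43824 = (-42 - 315/4) - 43824 = -483/4 - 43824 = -175779/4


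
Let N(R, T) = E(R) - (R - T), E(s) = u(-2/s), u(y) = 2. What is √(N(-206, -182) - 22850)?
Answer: 6*I*√634 ≈ 151.08*I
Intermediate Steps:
E(s) = 2
N(R, T) = 2 + T - R (N(R, T) = 2 - (R - T) = 2 + (T - R) = 2 + T - R)
√(N(-206, -182) - 22850) = √((2 - 182 - 1*(-206)) - 22850) = √((2 - 182 + 206) - 22850) = √(26 - 22850) = √(-22824) = 6*I*√634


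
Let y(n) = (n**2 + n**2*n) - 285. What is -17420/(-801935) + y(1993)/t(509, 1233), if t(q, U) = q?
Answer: 1270307611851283/81636983 ≈ 1.5560e+7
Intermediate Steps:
y(n) = -285 + n**2 + n**3 (y(n) = (n**2 + n**3) - 285 = -285 + n**2 + n**3)
-17420/(-801935) + y(1993)/t(509, 1233) = -17420/(-801935) + (-285 + 1993**2 + 1993**3)/509 = -17420*(-1/801935) + (-285 + 3972049 + 7916293657)*(1/509) = 3484/160387 + 7920265421*(1/509) = 3484/160387 + 7920265421/509 = 1270307611851283/81636983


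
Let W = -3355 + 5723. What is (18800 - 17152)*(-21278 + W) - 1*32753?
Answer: -31196433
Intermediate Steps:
W = 2368
(18800 - 17152)*(-21278 + W) - 1*32753 = (18800 - 17152)*(-21278 + 2368) - 1*32753 = 1648*(-18910) - 32753 = -31163680 - 32753 = -31196433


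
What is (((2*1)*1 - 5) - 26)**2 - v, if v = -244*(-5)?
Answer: -379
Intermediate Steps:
v = 1220
(((2*1)*1 - 5) - 26)**2 - v = (((2*1)*1 - 5) - 26)**2 - 1*1220 = ((2*1 - 5) - 26)**2 - 1220 = ((2 - 5) - 26)**2 - 1220 = (-3 - 26)**2 - 1220 = (-29)**2 - 1220 = 841 - 1220 = -379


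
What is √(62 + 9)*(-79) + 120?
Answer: 120 - 79*√71 ≈ -545.67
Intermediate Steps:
√(62 + 9)*(-79) + 120 = √71*(-79) + 120 = -79*√71 + 120 = 120 - 79*√71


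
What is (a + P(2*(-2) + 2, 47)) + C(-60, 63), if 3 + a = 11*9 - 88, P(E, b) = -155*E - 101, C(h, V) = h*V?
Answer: -3563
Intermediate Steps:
C(h, V) = V*h
P(E, b) = -101 - 155*E
a = 8 (a = -3 + (11*9 - 88) = -3 + (99 - 88) = -3 + 11 = 8)
(a + P(2*(-2) + 2, 47)) + C(-60, 63) = (8 + (-101 - 155*(2*(-2) + 2))) + 63*(-60) = (8 + (-101 - 155*(-4 + 2))) - 3780 = (8 + (-101 - 155*(-2))) - 3780 = (8 + (-101 + 310)) - 3780 = (8 + 209) - 3780 = 217 - 3780 = -3563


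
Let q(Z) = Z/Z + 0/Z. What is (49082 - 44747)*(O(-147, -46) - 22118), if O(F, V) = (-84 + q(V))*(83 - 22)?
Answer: -117829635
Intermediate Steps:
q(Z) = 1 (q(Z) = 1 + 0 = 1)
O(F, V) = -5063 (O(F, V) = (-84 + 1)*(83 - 22) = -83*61 = -5063)
(49082 - 44747)*(O(-147, -46) - 22118) = (49082 - 44747)*(-5063 - 22118) = 4335*(-27181) = -117829635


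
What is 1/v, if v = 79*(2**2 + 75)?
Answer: 1/6241 ≈ 0.00016023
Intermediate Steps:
v = 6241 (v = 79*(4 + 75) = 79*79 = 6241)
1/v = 1/6241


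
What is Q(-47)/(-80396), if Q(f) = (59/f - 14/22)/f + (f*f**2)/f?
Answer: -53677469/1953542404 ≈ -0.027477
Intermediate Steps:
Q(f) = f**2 + (-7/11 + 59/f)/f (Q(f) = (59/f - 14*1/22)/f + f**3/f = (59/f - 7/11)/f + f**2 = (-7/11 + 59/f)/f + f**2 = f**2 + (-7/11 + 59/f)/f)
Q(-47)/(-80396) = ((59 + (-47)**4 - 7/11*(-47))/(-47)**2)/(-80396) = ((59 + 4879681 + 329/11)/2209)*(-1/80396) = ((1/2209)*(53677469/11))*(-1/80396) = (53677469/24299)*(-1/80396) = -53677469/1953542404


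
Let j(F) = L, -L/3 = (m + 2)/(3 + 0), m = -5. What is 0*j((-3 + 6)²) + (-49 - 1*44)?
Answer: -93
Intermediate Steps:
L = 3 (L = -3*(-5 + 2)/(3 + 0) = -(-9)/3 = -3*(-1) = 3)
j(F) = 3
0*j((-3 + 6)²) + (-49 - 1*44) = 0*3 + (-49 - 1*44) = 0 + (-49 - 44) = 0 - 93 = -93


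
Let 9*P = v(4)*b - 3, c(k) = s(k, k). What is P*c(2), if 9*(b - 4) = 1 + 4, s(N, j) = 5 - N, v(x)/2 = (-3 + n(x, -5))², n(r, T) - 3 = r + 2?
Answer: 325/3 ≈ 108.33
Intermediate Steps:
n(r, T) = 5 + r (n(r, T) = 3 + (r + 2) = 3 + (2 + r) = 5 + r)
v(x) = 2*(2 + x)² (v(x) = 2*(-3 + (5 + x))² = 2*(2 + x)²)
c(k) = 5 - k
b = 41/9 (b = 4 + (1 + 4)/9 = 4 + (⅑)*5 = 4 + 5/9 = 41/9 ≈ 4.5556)
P = 325/9 (P = ((2*(2 + 4)²)*(41/9) - 3)/9 = ((2*6²)*(41/9) - 3)/9 = ((2*36)*(41/9) - 3)/9 = (72*(41/9) - 3)/9 = (328 - 3)/9 = (⅑)*325 = 325/9 ≈ 36.111)
P*c(2) = 325*(5 - 1*2)/9 = 325*(5 - 2)/9 = (325/9)*3 = 325/3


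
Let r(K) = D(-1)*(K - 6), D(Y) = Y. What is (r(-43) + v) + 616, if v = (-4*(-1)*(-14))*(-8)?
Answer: 1113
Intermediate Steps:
r(K) = 6 - K (r(K) = -(K - 6) = -(-6 + K) = 6 - K)
v = 448 (v = (4*(-14))*(-8) = -56*(-8) = 448)
(r(-43) + v) + 616 = ((6 - 1*(-43)) + 448) + 616 = ((6 + 43) + 448) + 616 = (49 + 448) + 616 = 497 + 616 = 1113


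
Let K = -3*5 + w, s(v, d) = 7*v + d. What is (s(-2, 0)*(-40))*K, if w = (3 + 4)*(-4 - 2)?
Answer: -31920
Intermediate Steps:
w = -42 (w = 7*(-6) = -42)
s(v, d) = d + 7*v
K = -57 (K = -3*5 - 42 = -15 - 42 = -57)
(s(-2, 0)*(-40))*K = ((0 + 7*(-2))*(-40))*(-57) = ((0 - 14)*(-40))*(-57) = -14*(-40)*(-57) = 560*(-57) = -31920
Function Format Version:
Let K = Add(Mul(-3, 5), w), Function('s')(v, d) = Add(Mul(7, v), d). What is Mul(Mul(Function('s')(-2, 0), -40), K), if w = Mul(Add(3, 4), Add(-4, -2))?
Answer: -31920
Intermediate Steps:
w = -42 (w = Mul(7, -6) = -42)
Function('s')(v, d) = Add(d, Mul(7, v))
K = -57 (K = Add(Mul(-3, 5), -42) = Add(-15, -42) = -57)
Mul(Mul(Function('s')(-2, 0), -40), K) = Mul(Mul(Add(0, Mul(7, -2)), -40), -57) = Mul(Mul(Add(0, -14), -40), -57) = Mul(Mul(-14, -40), -57) = Mul(560, -57) = -31920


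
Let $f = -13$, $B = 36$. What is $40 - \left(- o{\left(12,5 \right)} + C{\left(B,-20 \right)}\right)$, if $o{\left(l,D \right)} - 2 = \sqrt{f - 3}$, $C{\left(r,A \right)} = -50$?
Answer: $92 + 4 i \approx 92.0 + 4.0 i$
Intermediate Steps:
$o{\left(l,D \right)} = 2 + 4 i$ ($o{\left(l,D \right)} = 2 + \sqrt{-13 - 3} = 2 + \sqrt{-16} = 2 + 4 i$)
$40 - \left(- o{\left(12,5 \right)} + C{\left(B,-20 \right)}\right) = 40 + \left(\left(2 + 4 i\right) - -50\right) = 40 + \left(\left(2 + 4 i\right) + 50\right) = 40 + \left(52 + 4 i\right) = 92 + 4 i$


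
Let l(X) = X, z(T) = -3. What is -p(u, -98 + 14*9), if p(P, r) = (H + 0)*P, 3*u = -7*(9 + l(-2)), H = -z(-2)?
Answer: 49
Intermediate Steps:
H = 3 (H = -1*(-3) = 3)
u = -49/3 (u = (-7*(9 - 2))/3 = (-7*7)/3 = (1/3)*(-49) = -49/3 ≈ -16.333)
p(P, r) = 3*P (p(P, r) = (3 + 0)*P = 3*P)
-p(u, -98 + 14*9) = -3*(-49)/3 = -1*(-49) = 49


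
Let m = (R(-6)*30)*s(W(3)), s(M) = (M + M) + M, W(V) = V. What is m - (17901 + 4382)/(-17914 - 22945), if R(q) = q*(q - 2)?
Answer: 529554923/40859 ≈ 12961.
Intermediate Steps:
s(M) = 3*M (s(M) = 2*M + M = 3*M)
R(q) = q*(-2 + q)
m = 12960 (m = (-6*(-2 - 6)*30)*(3*3) = (-6*(-8)*30)*9 = (48*30)*9 = 1440*9 = 12960)
m - (17901 + 4382)/(-17914 - 22945) = 12960 - (17901 + 4382)/(-17914 - 22945) = 12960 - 22283/(-40859) = 12960 - 22283*(-1)/40859 = 12960 - 1*(-22283/40859) = 12960 + 22283/40859 = 529554923/40859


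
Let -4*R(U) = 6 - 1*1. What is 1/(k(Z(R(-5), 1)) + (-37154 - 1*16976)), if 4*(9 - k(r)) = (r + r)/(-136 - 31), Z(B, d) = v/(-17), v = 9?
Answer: -5678/307299047 ≈ -1.8477e-5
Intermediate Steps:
R(U) = -5/4 (R(U) = -(6 - 1*1)/4 = -(6 - 1)/4 = -¼*5 = -5/4)
Z(B, d) = -9/17 (Z(B, d) = 9/(-17) = 9*(-1/17) = -9/17)
k(r) = 9 + r/334 (k(r) = 9 - (r + r)/(4*(-136 - 31)) = 9 - 2*r/(4*(-167)) = 9 - 2*r*(-1)/(4*167) = 9 - (-1)*r/334 = 9 + r/334)
1/(k(Z(R(-5), 1)) + (-37154 - 1*16976)) = 1/((9 + (1/334)*(-9/17)) + (-37154 - 1*16976)) = 1/((9 - 9/5678) + (-37154 - 16976)) = 1/(51093/5678 - 54130) = 1/(-307299047/5678) = -5678/307299047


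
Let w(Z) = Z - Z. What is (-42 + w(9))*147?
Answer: -6174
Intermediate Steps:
w(Z) = 0
(-42 + w(9))*147 = (-42 + 0)*147 = -42*147 = -6174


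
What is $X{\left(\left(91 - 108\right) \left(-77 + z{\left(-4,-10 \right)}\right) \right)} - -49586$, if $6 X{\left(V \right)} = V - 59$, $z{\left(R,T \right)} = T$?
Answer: $\frac{149468}{3} \approx 49823.0$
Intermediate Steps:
$X{\left(V \right)} = - \frac{59}{6} + \frac{V}{6}$ ($X{\left(V \right)} = \frac{V - 59}{6} = \frac{-59 + V}{6} = - \frac{59}{6} + \frac{V}{6}$)
$X{\left(\left(91 - 108\right) \left(-77 + z{\left(-4,-10 \right)}\right) \right)} - -49586 = \left(- \frac{59}{6} + \frac{\left(91 - 108\right) \left(-77 - 10\right)}{6}\right) - -49586 = \left(- \frac{59}{6} + \frac{\left(-17\right) \left(-87\right)}{6}\right) + 49586 = \left(- \frac{59}{6} + \frac{1}{6} \cdot 1479\right) + 49586 = \left(- \frac{59}{6} + \frac{493}{2}\right) + 49586 = \frac{710}{3} + 49586 = \frac{149468}{3}$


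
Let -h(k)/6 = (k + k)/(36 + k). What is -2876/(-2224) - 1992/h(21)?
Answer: 1758657/3892 ≈ 451.86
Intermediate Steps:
h(k) = -12*k/(36 + k) (h(k) = -6*(k + k)/(36 + k) = -6*2*k/(36 + k) = -12*k/(36 + k))
-2876/(-2224) - 1992/h(21) = -2876/(-2224) - 1992/((-12*21/(36 + 21))) = -2876*(-1/2224) - 1992/((-12*21/57)) = 719/556 - 1992/((-12*21*1/57)) = 719/556 - 1992/(-84/19) = 719/556 - 1992*(-19/84) = 719/556 + 3154/7 = 1758657/3892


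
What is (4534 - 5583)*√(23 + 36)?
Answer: -1049*√59 ≈ -8057.5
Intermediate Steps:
(4534 - 5583)*√(23 + 36) = -1049*√59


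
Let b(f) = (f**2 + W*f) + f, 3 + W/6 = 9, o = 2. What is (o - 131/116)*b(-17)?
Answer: -8585/29 ≈ -296.03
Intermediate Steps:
W = 36 (W = -18 + 6*9 = -18 + 54 = 36)
b(f) = f**2 + 37*f (b(f) = (f**2 + 36*f) + f = f**2 + 37*f)
(o - 131/116)*b(-17) = (2 - 131/116)*(-17*(37 - 17)) = (2 - 131/116)*(-17*20) = (2 - 1*131/116)*(-340) = (2 - 131/116)*(-340) = (101/116)*(-340) = -8585/29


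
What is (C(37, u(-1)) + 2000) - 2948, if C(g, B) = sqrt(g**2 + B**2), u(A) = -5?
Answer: -948 + sqrt(1394) ≈ -910.66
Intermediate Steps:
C(g, B) = sqrt(B**2 + g**2)
(C(37, u(-1)) + 2000) - 2948 = (sqrt((-5)**2 + 37**2) + 2000) - 2948 = (sqrt(25 + 1369) + 2000) - 2948 = (sqrt(1394) + 2000) - 2948 = (2000 + sqrt(1394)) - 2948 = -948 + sqrt(1394)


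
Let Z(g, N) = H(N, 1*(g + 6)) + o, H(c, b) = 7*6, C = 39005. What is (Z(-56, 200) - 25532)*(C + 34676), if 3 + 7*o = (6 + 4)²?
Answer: -13139753773/7 ≈ -1.8771e+9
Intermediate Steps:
H(c, b) = 42
o = 97/7 (o = -3/7 + (6 + 4)²/7 = -3/7 + (⅐)*10² = -3/7 + (⅐)*100 = -3/7 + 100/7 = 97/7 ≈ 13.857)
Z(g, N) = 391/7 (Z(g, N) = 42 + 97/7 = 391/7)
(Z(-56, 200) - 25532)*(C + 34676) = (391/7 - 25532)*(39005 + 34676) = -178333/7*73681 = -13139753773/7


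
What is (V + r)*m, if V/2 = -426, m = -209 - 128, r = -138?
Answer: 333630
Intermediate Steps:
m = -337
V = -852 (V = 2*(-426) = -852)
(V + r)*m = (-852 - 138)*(-337) = -990*(-337) = 333630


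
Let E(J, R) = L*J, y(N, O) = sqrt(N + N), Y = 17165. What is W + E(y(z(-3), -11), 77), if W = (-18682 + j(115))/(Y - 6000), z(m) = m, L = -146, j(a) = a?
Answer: -18567/11165 - 146*I*sqrt(6) ≈ -1.663 - 357.63*I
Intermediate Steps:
y(N, O) = sqrt(2)*sqrt(N) (y(N, O) = sqrt(2*N) = sqrt(2)*sqrt(N))
E(J, R) = -146*J
W = -18567/11165 (W = (-18682 + 115)/(17165 - 6000) = -18567/11165 ≈ -1.6630)
W + E(y(z(-3), -11), 77) = -18567/11165 - 146*sqrt(2)*sqrt(-3) = -18567/11165 - 146*sqrt(2)*I*sqrt(3) = -18567/11165 - 146*I*sqrt(6)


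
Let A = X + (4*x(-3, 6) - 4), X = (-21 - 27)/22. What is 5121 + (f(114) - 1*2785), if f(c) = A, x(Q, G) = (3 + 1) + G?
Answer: 26068/11 ≈ 2369.8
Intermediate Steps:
x(Q, G) = 4 + G
X = -24/11 (X = -48*1/22 = -24/11 ≈ -2.1818)
A = 372/11 (A = -24/11 + (4*(4 + 6) - 4) = -24/11 + (4*10 - 4) = -24/11 + (40 - 4) = -24/11 + 36 = 372/11 ≈ 33.818)
f(c) = 372/11
5121 + (f(114) - 1*2785) = 5121 + (372/11 - 1*2785) = 5121 + (372/11 - 2785) = 5121 - 30263/11 = 26068/11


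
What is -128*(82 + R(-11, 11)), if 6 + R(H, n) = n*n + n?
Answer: -26624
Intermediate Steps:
R(H, n) = -6 + n + n² (R(H, n) = -6 + (n*n + n) = -6 + (n² + n) = -6 + (n + n²) = -6 + n + n²)
-128*(82 + R(-11, 11)) = -128*(82 + (-6 + 11 + 11²)) = -128*(82 + (-6 + 11 + 121)) = -128*(82 + 126) = -128*208 = -26624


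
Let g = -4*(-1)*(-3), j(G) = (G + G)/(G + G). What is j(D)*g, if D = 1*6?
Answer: -12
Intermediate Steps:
D = 6
j(G) = 1 (j(G) = (2*G)/((2*G)) = (2*G)*(1/(2*G)) = 1)
g = -12 (g = 4*(-3) = -12)
j(D)*g = 1*(-12) = -12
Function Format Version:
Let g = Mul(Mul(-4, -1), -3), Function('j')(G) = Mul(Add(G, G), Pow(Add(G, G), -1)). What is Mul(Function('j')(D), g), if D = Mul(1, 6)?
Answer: -12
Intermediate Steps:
D = 6
Function('j')(G) = 1 (Function('j')(G) = Mul(Mul(2, G), Pow(Mul(2, G), -1)) = Mul(Mul(2, G), Mul(Rational(1, 2), Pow(G, -1))) = 1)
g = -12 (g = Mul(4, -3) = -12)
Mul(Function('j')(D), g) = Mul(1, -12) = -12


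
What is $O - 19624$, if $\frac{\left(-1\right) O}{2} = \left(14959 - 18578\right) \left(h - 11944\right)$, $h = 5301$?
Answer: $-48101658$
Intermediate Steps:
$O = -48082034$ ($O = - 2 \left(14959 - 18578\right) \left(5301 - 11944\right) = - 2 \left(\left(-3619\right) \left(-6643\right)\right) = \left(-2\right) 24041017 = -48082034$)
$O - 19624 = -48082034 - 19624 = -48101658$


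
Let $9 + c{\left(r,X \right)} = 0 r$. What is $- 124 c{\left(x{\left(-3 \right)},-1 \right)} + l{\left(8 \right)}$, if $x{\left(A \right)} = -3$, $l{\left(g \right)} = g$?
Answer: $1124$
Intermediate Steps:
$c{\left(r,X \right)} = -9$ ($c{\left(r,X \right)} = -9 + 0 r = -9 + 0 = -9$)
$- 124 c{\left(x{\left(-3 \right)},-1 \right)} + l{\left(8 \right)} = \left(-124\right) \left(-9\right) + 8 = 1116 + 8 = 1124$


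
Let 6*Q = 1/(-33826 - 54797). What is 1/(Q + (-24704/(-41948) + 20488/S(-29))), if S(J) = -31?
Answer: -172866428586/114146176180697 ≈ -0.0015144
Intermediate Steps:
Q = -1/531738 (Q = 1/(6*(-33826 - 54797)) = (⅙)/(-88623) = (⅙)*(-1/88623) = -1/531738 ≈ -1.8806e-6)
1/(Q + (-24704/(-41948) + 20488/S(-29))) = 1/(-1/531738 + (-24704/(-41948) + 20488/(-31))) = 1/(-1/531738 + (-24704*(-1/41948) + 20488*(-1/31))) = 1/(-1/531738 + (6176/10487 - 20488/31)) = 1/(-1/531738 - 214666200/325097) = 1/(-114146176180697/172866428586) = -172866428586/114146176180697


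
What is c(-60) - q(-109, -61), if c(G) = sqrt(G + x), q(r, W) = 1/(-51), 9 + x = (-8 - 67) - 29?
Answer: 1/51 + I*sqrt(173) ≈ 0.019608 + 13.153*I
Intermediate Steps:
x = -113 (x = -9 + ((-8 - 67) - 29) = -9 + (-75 - 29) = -9 - 104 = -113)
q(r, W) = -1/51
c(G) = sqrt(-113 + G) (c(G) = sqrt(G - 113) = sqrt(-113 + G))
c(-60) - q(-109, -61) = sqrt(-113 - 60) - 1*(-1/51) = sqrt(-173) + 1/51 = I*sqrt(173) + 1/51 = 1/51 + I*sqrt(173)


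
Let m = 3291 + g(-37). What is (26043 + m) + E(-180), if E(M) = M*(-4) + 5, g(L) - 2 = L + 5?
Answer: 30029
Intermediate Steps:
g(L) = 7 + L (g(L) = 2 + (L + 5) = 2 + (5 + L) = 7 + L)
E(M) = 5 - 4*M (E(M) = -4*M + 5 = 5 - 4*M)
m = 3261 (m = 3291 + (7 - 37) = 3291 - 30 = 3261)
(26043 + m) + E(-180) = (26043 + 3261) + (5 - 4*(-180)) = 29304 + (5 + 720) = 29304 + 725 = 30029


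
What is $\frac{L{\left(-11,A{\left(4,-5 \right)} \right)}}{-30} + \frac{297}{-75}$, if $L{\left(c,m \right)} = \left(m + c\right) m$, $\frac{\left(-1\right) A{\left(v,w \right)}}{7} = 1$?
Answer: $- \frac{204}{25} \approx -8.16$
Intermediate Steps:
$A{\left(v,w \right)} = -7$ ($A{\left(v,w \right)} = \left(-7\right) 1 = -7$)
$L{\left(c,m \right)} = m \left(c + m\right)$ ($L{\left(c,m \right)} = \left(c + m\right) m = m \left(c + m\right)$)
$\frac{L{\left(-11,A{\left(4,-5 \right)} \right)}}{-30} + \frac{297}{-75} = \frac{\left(-7\right) \left(-11 - 7\right)}{-30} + \frac{297}{-75} = \left(-7\right) \left(-18\right) \left(- \frac{1}{30}\right) + 297 \left(- \frac{1}{75}\right) = 126 \left(- \frac{1}{30}\right) - \frac{99}{25} = - \frac{21}{5} - \frac{99}{25} = - \frac{204}{25}$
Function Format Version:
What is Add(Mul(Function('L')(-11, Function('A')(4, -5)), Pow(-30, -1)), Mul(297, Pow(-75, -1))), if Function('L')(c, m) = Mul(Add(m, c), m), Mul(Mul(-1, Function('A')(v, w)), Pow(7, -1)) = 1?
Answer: Rational(-204, 25) ≈ -8.1600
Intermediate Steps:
Function('A')(v, w) = -7 (Function('A')(v, w) = Mul(-7, 1) = -7)
Function('L')(c, m) = Mul(m, Add(c, m)) (Function('L')(c, m) = Mul(Add(c, m), m) = Mul(m, Add(c, m)))
Add(Mul(Function('L')(-11, Function('A')(4, -5)), Pow(-30, -1)), Mul(297, Pow(-75, -1))) = Add(Mul(Mul(-7, Add(-11, -7)), Pow(-30, -1)), Mul(297, Pow(-75, -1))) = Add(Mul(Mul(-7, -18), Rational(-1, 30)), Mul(297, Rational(-1, 75))) = Add(Mul(126, Rational(-1, 30)), Rational(-99, 25)) = Add(Rational(-21, 5), Rational(-99, 25)) = Rational(-204, 25)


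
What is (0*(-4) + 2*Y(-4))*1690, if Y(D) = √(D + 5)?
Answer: 3380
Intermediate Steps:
Y(D) = √(5 + D)
(0*(-4) + 2*Y(-4))*1690 = (0*(-4) + 2*√(5 - 4))*1690 = (0 + 2*√1)*1690 = (0 + 2*1)*1690 = (0 + 2)*1690 = 2*1690 = 3380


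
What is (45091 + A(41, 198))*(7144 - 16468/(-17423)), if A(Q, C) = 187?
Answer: 5636494313640/17423 ≈ 3.2351e+8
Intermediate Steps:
(45091 + A(41, 198))*(7144 - 16468/(-17423)) = (45091 + 187)*(7144 - 16468/(-17423)) = 45278*(7144 - 16468*(-1/17423)) = 45278*(7144 + 16468/17423) = 45278*(124486380/17423) = 5636494313640/17423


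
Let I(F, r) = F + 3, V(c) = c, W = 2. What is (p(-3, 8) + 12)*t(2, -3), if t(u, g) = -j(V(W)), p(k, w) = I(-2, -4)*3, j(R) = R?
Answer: -30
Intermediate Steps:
I(F, r) = 3 + F
p(k, w) = 3 (p(k, w) = (3 - 2)*3 = 1*3 = 3)
t(u, g) = -2 (t(u, g) = -1*2 = -2)
(p(-3, 8) + 12)*t(2, -3) = (3 + 12)*(-2) = 15*(-2) = -30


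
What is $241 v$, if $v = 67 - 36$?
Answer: $7471$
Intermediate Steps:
$v = 31$
$241 v = 241 \cdot 31 = 7471$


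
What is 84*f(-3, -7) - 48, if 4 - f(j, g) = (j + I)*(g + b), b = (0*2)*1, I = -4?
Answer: -3828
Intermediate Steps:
b = 0 (b = 0*1 = 0)
f(j, g) = 4 - g*(-4 + j) (f(j, g) = 4 - (j - 4)*(g + 0) = 4 - (-4 + j)*g = 4 - g*(-4 + j))
84*f(-3, -7) - 48 = 84*(4 + 4*(-7) - 1*(-7)*(-3)) - 48 = 84*(4 - 28 - 21) - 48 = 84*(-45) - 48 = -3780 - 48 = -3828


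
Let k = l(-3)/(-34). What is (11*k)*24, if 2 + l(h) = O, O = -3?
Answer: 660/17 ≈ 38.824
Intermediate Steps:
l(h) = -5 (l(h) = -2 - 3 = -5)
k = 5/34 (k = -5/(-34) = -5*(-1/34) = 5/34 ≈ 0.14706)
(11*k)*24 = (11*(5/34))*24 = (55/34)*24 = 660/17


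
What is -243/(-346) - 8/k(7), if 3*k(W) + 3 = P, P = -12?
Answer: 3983/1730 ≈ 2.3023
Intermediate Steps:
k(W) = -5 (k(W) = -1 + (1/3)*(-12) = -1 - 4 = -5)
-243/(-346) - 8/k(7) = -243/(-346) - 8/(-5) = -243*(-1/346) - 8*(-1/5) = 243/346 + 8/5 = 3983/1730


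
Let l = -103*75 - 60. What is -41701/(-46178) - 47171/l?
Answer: 227536793/32681430 ≈ 6.9623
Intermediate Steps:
l = -7785 (l = -7725 - 60 = -7785)
-41701/(-46178) - 47171/l = -41701/(-46178) - 47171/(-7785) = -41701*(-1/46178) - 47171*(-1/7785) = 3791/4198 + 47171/7785 = 227536793/32681430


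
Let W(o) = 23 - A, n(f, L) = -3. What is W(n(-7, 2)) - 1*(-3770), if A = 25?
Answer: 3768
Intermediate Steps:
W(o) = -2 (W(o) = 23 - 1*25 = 23 - 25 = -2)
W(n(-7, 2)) - 1*(-3770) = -2 - 1*(-3770) = -2 + 3770 = 3768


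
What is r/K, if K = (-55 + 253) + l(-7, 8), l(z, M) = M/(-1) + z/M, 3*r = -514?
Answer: -4112/4539 ≈ -0.90593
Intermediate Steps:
r = -514/3 (r = (1/3)*(-514) = -514/3 ≈ -171.33)
l(z, M) = -M + z/M (l(z, M) = M*(-1) + z/M = -M + z/M)
K = 1513/8 (K = (-55 + 253) + (-1*8 - 7/8) = 198 + (-8 - 7*1/8) = 198 + (-8 - 7/8) = 198 - 71/8 = 1513/8 ≈ 189.13)
r/K = -514/(3*1513/8) = -514/3*8/1513 = -4112/4539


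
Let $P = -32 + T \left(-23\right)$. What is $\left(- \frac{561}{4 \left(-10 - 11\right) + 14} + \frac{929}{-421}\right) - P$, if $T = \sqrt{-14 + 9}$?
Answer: $\frac{1114191}{29470} + 23 i \sqrt{5} \approx 37.808 + 51.43 i$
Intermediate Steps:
$T = i \sqrt{5}$ ($T = \sqrt{-5} = i \sqrt{5} \approx 2.2361 i$)
$P = -32 - 23 i \sqrt{5}$ ($P = -32 + i \sqrt{5} \left(-23\right) = -32 - 23 i \sqrt{5} \approx -32.0 - 51.43 i$)
$\left(- \frac{561}{4 \left(-10 - 11\right) + 14} + \frac{929}{-421}\right) - P = \left(- \frac{561}{4 \left(-10 - 11\right) + 14} + \frac{929}{-421}\right) - \left(-32 - 23 i \sqrt{5}\right) = \left(- \frac{561}{4 \left(-21\right) + 14} + 929 \left(- \frac{1}{421}\right)\right) + \left(32 + 23 i \sqrt{5}\right) = \left(- \frac{561}{-84 + 14} - \frac{929}{421}\right) + \left(32 + 23 i \sqrt{5}\right) = \left(- \frac{561}{-70} - \frac{929}{421}\right) + \left(32 + 23 i \sqrt{5}\right) = \left(\left(-561\right) \left(- \frac{1}{70}\right) - \frac{929}{421}\right) + \left(32 + 23 i \sqrt{5}\right) = \left(\frac{561}{70} - \frac{929}{421}\right) + \left(32 + 23 i \sqrt{5}\right) = \frac{171151}{29470} + \left(32 + 23 i \sqrt{5}\right) = \frac{1114191}{29470} + 23 i \sqrt{5}$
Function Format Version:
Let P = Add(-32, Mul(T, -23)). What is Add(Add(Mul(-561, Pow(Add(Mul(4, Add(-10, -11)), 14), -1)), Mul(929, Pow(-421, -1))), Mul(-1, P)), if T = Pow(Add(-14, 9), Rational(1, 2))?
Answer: Add(Rational(1114191, 29470), Mul(23, I, Pow(5, Rational(1, 2)))) ≈ Add(37.808, Mul(51.430, I))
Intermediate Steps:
T = Mul(I, Pow(5, Rational(1, 2))) (T = Pow(-5, Rational(1, 2)) = Mul(I, Pow(5, Rational(1, 2))) ≈ Mul(2.2361, I))
P = Add(-32, Mul(-23, I, Pow(5, Rational(1, 2)))) (P = Add(-32, Mul(Mul(I, Pow(5, Rational(1, 2))), -23)) = Add(-32, Mul(-23, I, Pow(5, Rational(1, 2)))) ≈ Add(-32.000, Mul(-51.430, I)))
Add(Add(Mul(-561, Pow(Add(Mul(4, Add(-10, -11)), 14), -1)), Mul(929, Pow(-421, -1))), Mul(-1, P)) = Add(Add(Mul(-561, Pow(Add(Mul(4, Add(-10, -11)), 14), -1)), Mul(929, Pow(-421, -1))), Mul(-1, Add(-32, Mul(-23, I, Pow(5, Rational(1, 2)))))) = Add(Add(Mul(-561, Pow(Add(Mul(4, -21), 14), -1)), Mul(929, Rational(-1, 421))), Add(32, Mul(23, I, Pow(5, Rational(1, 2))))) = Add(Add(Mul(-561, Pow(Add(-84, 14), -1)), Rational(-929, 421)), Add(32, Mul(23, I, Pow(5, Rational(1, 2))))) = Add(Add(Mul(-561, Pow(-70, -1)), Rational(-929, 421)), Add(32, Mul(23, I, Pow(5, Rational(1, 2))))) = Add(Add(Mul(-561, Rational(-1, 70)), Rational(-929, 421)), Add(32, Mul(23, I, Pow(5, Rational(1, 2))))) = Add(Add(Rational(561, 70), Rational(-929, 421)), Add(32, Mul(23, I, Pow(5, Rational(1, 2))))) = Add(Rational(171151, 29470), Add(32, Mul(23, I, Pow(5, Rational(1, 2))))) = Add(Rational(1114191, 29470), Mul(23, I, Pow(5, Rational(1, 2))))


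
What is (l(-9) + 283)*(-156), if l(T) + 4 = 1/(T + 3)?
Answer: -43498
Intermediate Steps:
l(T) = -4 + 1/(3 + T) (l(T) = -4 + 1/(T + 3) = -4 + 1/(3 + T))
(l(-9) + 283)*(-156) = ((-11 - 4*(-9))/(3 - 9) + 283)*(-156) = ((-11 + 36)/(-6) + 283)*(-156) = (-⅙*25 + 283)*(-156) = (-25/6 + 283)*(-156) = (1673/6)*(-156) = -43498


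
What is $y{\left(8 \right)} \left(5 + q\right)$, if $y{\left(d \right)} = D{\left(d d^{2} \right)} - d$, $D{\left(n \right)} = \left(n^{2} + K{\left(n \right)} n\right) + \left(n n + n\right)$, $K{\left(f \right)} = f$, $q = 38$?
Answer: $33838248$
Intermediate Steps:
$D{\left(n \right)} = n + 3 n^{2}$ ($D{\left(n \right)} = \left(n^{2} + n n\right) + \left(n n + n\right) = \left(n^{2} + n^{2}\right) + \left(n^{2} + n\right) = 2 n^{2} + \left(n + n^{2}\right) = n + 3 n^{2}$)
$y{\left(d \right)} = - d + d^{3} \left(1 + 3 d^{3}\right)$ ($y{\left(d \right)} = d d^{2} \left(1 + 3 d d^{2}\right) - d = d^{3} \left(1 + 3 d^{3}\right) - d = - d + d^{3} \left(1 + 3 d^{3}\right)$)
$y{\left(8 \right)} \left(5 + q\right) = \left(8^{3} - 8 + 3 \cdot 8^{6}\right) \left(5 + 38\right) = \left(512 - 8 + 3 \cdot 262144\right) 43 = \left(512 - 8 + 786432\right) 43 = 786936 \cdot 43 = 33838248$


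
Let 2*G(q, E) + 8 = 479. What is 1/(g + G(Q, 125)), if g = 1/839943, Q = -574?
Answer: 1679886/395613155 ≈ 0.0042463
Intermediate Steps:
G(q, E) = 471/2 (G(q, E) = -4 + (½)*479 = -4 + 479/2 = 471/2)
g = 1/839943 ≈ 1.1906e-6
1/(g + G(Q, 125)) = 1/(1/839943 + 471/2) = 1/(395613155/1679886) = 1679886/395613155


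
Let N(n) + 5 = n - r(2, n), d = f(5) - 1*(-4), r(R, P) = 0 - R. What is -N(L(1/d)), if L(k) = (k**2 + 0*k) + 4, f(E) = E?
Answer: -82/81 ≈ -1.0123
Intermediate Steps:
r(R, P) = -R
d = 9 (d = 5 - 1*(-4) = 5 + 4 = 9)
L(k) = 4 + k**2 (L(k) = (k**2 + 0) + 4 = k**2 + 4 = 4 + k**2)
N(n) = -3 + n (N(n) = -5 + (n - (-1)*2) = -5 + (n - 1*(-2)) = -5 + (n + 2) = -5 + (2 + n) = -3 + n)
-N(L(1/d)) = -(-3 + (4 + (1/9)**2)) = -(-3 + (4 + 1/81)) = -(-3 + 325/81) = -1*82/81 = -82/81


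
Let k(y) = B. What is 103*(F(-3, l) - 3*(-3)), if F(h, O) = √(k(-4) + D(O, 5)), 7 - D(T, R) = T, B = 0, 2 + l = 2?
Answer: 927 + 103*√7 ≈ 1199.5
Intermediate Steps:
l = 0 (l = -2 + 2 = 0)
k(y) = 0
D(T, R) = 7 - T
F(h, O) = √(7 - O) (F(h, O) = √(0 + (7 - O)) = √(7 - O))
103*(F(-3, l) - 3*(-3)) = 103*(√(7 - 1*0) - 3*(-3)) = 103*(√(7 + 0) + 9) = 103*(√7 + 9) = 103*(9 + √7) = 927 + 103*√7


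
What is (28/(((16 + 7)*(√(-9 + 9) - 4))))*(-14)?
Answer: 98/23 ≈ 4.2609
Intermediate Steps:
(28/(((16 + 7)*(√(-9 + 9) - 4))))*(-14) = (28/((23*(√0 - 4))))*(-14) = (28/((23*(0 - 4))))*(-14) = (28/((23*(-4))))*(-14) = (28/(-92))*(-14) = (28*(-1/92))*(-14) = -7/23*(-14) = 98/23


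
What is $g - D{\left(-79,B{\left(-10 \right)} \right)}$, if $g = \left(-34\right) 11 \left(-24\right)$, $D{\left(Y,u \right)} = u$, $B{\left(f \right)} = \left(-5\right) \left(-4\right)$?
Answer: $8956$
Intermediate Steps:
$B{\left(f \right)} = 20$
$g = 8976$ ($g = \left(-374\right) \left(-24\right) = 8976$)
$g - D{\left(-79,B{\left(-10 \right)} \right)} = 8976 - 20 = 8956$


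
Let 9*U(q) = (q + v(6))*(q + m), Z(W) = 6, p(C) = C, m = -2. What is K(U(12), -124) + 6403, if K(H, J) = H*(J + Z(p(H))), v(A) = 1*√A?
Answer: 14489/3 - 1180*√6/9 ≈ 4508.5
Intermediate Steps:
v(A) = √A
U(q) = (-2 + q)*(q + √6)/9 (U(q) = ((q + √6)*(q - 2))/9 = ((q + √6)*(-2 + q))/9 = ((-2 + q)*(q + √6))/9 = (-2 + q)*(q + √6)/9)
K(H, J) = H*(6 + J) (K(H, J) = H*(J + 6) = H*(6 + J))
K(U(12), -124) + 6403 = (-2/9*12 - 2*√6/9 + (⅑)*12² + (⅑)*12*√6)*(6 - 124) + 6403 = (-8/3 - 2*√6/9 + (⅑)*144 + 4*√6/3)*(-118) + 6403 = (-8/3 - 2*√6/9 + 16 + 4*√6/3)*(-118) + 6403 = (40/3 + 10*√6/9)*(-118) + 6403 = (-4720/3 - 1180*√6/9) + 6403 = 14489/3 - 1180*√6/9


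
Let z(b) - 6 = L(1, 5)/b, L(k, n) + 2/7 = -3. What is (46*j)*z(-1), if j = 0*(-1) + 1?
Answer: 2990/7 ≈ 427.14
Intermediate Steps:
L(k, n) = -23/7 (L(k, n) = -2/7 - 3 = -23/7)
j = 1 (j = 0 + 1 = 1)
z(b) = 6 - 23/(7*b)
(46*j)*z(-1) = (46*1)*(6 - 23/7/(-1)) = 46*(6 - 23/7*(-1)) = 46*(6 + 23/7) = 46*(65/7) = 2990/7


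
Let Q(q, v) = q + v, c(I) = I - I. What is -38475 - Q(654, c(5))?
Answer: -39129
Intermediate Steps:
c(I) = 0
-38475 - Q(654, c(5)) = -38475 - (654 + 0) = -38475 - 1*654 = -38475 - 654 = -39129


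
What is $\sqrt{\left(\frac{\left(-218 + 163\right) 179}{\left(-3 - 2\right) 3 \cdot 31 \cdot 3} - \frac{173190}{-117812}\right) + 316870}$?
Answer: $\frac{\sqrt{9509939944624537714}}{5478258} \approx 562.92$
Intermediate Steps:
$\sqrt{\left(\frac{\left(-218 + 163\right) 179}{\left(-3 - 2\right) 3 \cdot 31 \cdot 3} - \frac{173190}{-117812}\right) + 316870} = \sqrt{\left(\frac{\left(-55\right) 179}{\left(-5\right) 3 \cdot 31 \cdot 3} - - \frac{86595}{58906}\right) + 316870} = \sqrt{\left(- \frac{9845}{\left(-15\right) 31 \cdot 3} + \frac{86595}{58906}\right) + 316870} = \sqrt{\left(- \frac{9845}{\left(-465\right) 3} + \frac{86595}{58906}\right) + 316870} = \sqrt{\left(- \frac{9845}{-1395} + \frac{86595}{58906}\right) + 316870} = \sqrt{\left(\left(-9845\right) \left(- \frac{1}{1395}\right) + \frac{86595}{58906}\right) + 316870} = \sqrt{\left(\frac{1969}{279} + \frac{86595}{58906}\right) + 316870} = \sqrt{\frac{140145919}{16434774} + 316870} = \sqrt{\frac{5207826983299}{16434774}} = \frac{\sqrt{9509939944624537714}}{5478258}$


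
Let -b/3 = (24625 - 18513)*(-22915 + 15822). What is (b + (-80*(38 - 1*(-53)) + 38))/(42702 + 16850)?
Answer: 65025003/29776 ≈ 2183.8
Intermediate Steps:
b = 130057248 (b = -3*(24625 - 18513)*(-22915 + 15822) = -18336*(-7093) = -3*(-43352416) = 130057248)
(b + (-80*(38 - 1*(-53)) + 38))/(42702 + 16850) = (130057248 + (-80*(38 - 1*(-53)) + 38))/(42702 + 16850) = (130057248 + (-80*(38 + 53) + 38))/59552 = (130057248 + (-80*91 + 38))*(1/59552) = (130057248 + (-7280 + 38))*(1/59552) = (130057248 - 7242)*(1/59552) = 130050006*(1/59552) = 65025003/29776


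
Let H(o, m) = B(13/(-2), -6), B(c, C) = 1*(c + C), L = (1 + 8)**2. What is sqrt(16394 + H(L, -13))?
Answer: sqrt(65526)/2 ≈ 127.99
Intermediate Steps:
L = 81 (L = 9**2 = 81)
B(c, C) = C + c (B(c, C) = 1*(C + c) = C + c)
H(o, m) = -25/2 (H(o, m) = -6 + 13/(-2) = -6 + 13*(-1/2) = -6 - 13/2 = -25/2)
sqrt(16394 + H(L, -13)) = sqrt(16394 - 25/2) = sqrt(32763/2) = sqrt(65526)/2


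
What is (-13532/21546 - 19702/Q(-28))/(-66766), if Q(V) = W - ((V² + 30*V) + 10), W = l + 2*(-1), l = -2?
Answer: 5060329/719270118 ≈ 0.0070354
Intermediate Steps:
W = -4 (W = -2 + 2*(-1) = -2 - 2 = -4)
Q(V) = -14 - V² - 30*V (Q(V) = -4 - ((V² + 30*V) + 10) = -4 - (10 + V² + 30*V) = -4 + (-10 - V² - 30*V) = -14 - V² - 30*V)
(-13532/21546 - 19702/Q(-28))/(-66766) = (-13532/21546 - 19702/(-14 - 1*(-28)² - 30*(-28)))/(-66766) = (-13532*1/21546 - 19702/(-14 - 1*784 + 840))*(-1/66766) = (-6766/10773 - 19702/(-14 - 784 + 840))*(-1/66766) = (-6766/10773 - 19702/42)*(-1/66766) = (-6766/10773 - 19702*1/42)*(-1/66766) = (-6766/10773 - 9851/21)*(-1/66766) = -5060329/10773*(-1/66766) = 5060329/719270118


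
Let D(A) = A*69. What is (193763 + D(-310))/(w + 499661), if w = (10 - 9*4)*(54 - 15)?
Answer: 172373/498647 ≈ 0.34568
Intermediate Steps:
D(A) = 69*A
w = -1014 (w = (10 - 36)*39 = -26*39 = -1014)
(193763 + D(-310))/(w + 499661) = (193763 + 69*(-310))/(-1014 + 499661) = (193763 - 21390)/498647 = 172373*(1/498647) = 172373/498647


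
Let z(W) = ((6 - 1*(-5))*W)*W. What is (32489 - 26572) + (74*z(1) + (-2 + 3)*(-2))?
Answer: 6729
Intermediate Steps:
z(W) = 11*W**2 (z(W) = ((6 + 5)*W)*W = (11*W)*W = 11*W**2)
(32489 - 26572) + (74*z(1) + (-2 + 3)*(-2)) = (32489 - 26572) + (74*(11*1**2) + (-2 + 3)*(-2)) = 5917 + (74*(11*1) + 1*(-2)) = 5917 + (74*11 - 2) = 5917 + (814 - 2) = 5917 + 812 = 6729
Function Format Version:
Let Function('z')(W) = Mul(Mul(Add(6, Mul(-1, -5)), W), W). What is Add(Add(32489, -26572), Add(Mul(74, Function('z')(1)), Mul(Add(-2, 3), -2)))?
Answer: 6729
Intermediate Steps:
Function('z')(W) = Mul(11, Pow(W, 2)) (Function('z')(W) = Mul(Mul(Add(6, 5), W), W) = Mul(Mul(11, W), W) = Mul(11, Pow(W, 2)))
Add(Add(32489, -26572), Add(Mul(74, Function('z')(1)), Mul(Add(-2, 3), -2))) = Add(Add(32489, -26572), Add(Mul(74, Mul(11, Pow(1, 2))), Mul(Add(-2, 3), -2))) = Add(5917, Add(Mul(74, Mul(11, 1)), Mul(1, -2))) = Add(5917, Add(Mul(74, 11), -2)) = Add(5917, Add(814, -2)) = Add(5917, 812) = 6729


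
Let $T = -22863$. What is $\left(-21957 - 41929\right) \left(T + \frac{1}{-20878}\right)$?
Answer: $\frac{15247470858245}{10439} \approx 1.4606 \cdot 10^{9}$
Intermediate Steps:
$\left(-21957 - 41929\right) \left(T + \frac{1}{-20878}\right) = \left(-21957 - 41929\right) \left(-22863 + \frac{1}{-20878}\right) = - 63886 \left(-22863 - \frac{1}{20878}\right) = \left(-63886\right) \left(- \frac{477333715}{20878}\right) = \frac{15247470858245}{10439}$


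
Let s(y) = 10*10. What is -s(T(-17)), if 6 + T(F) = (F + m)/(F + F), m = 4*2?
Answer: -100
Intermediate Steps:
m = 8
T(F) = -6 + (8 + F)/(2*F) (T(F) = -6 + (F + 8)/(F + F) = -6 + (8 + F)/((2*F)) = -6 + (8 + F)*(1/(2*F)) = -6 + (8 + F)/(2*F))
s(y) = 100
-s(T(-17)) = -1*100 = -100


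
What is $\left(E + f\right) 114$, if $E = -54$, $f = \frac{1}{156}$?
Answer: $- \frac{160037}{26} \approx -6155.3$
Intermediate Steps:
$f = \frac{1}{156} \approx 0.0064103$
$\left(E + f\right) 114 = \left(-54 + \frac{1}{156}\right) 114 = \left(- \frac{8423}{156}\right) 114 = - \frac{160037}{26}$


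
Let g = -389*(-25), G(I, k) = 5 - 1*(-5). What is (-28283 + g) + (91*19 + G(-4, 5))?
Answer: -16819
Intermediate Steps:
G(I, k) = 10 (G(I, k) = 5 + 5 = 10)
g = 9725
(-28283 + g) + (91*19 + G(-4, 5)) = (-28283 + 9725) + (91*19 + 10) = -18558 + (1729 + 10) = -18558 + 1739 = -16819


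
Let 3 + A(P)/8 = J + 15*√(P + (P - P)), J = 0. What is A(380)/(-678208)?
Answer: 3/84776 - 15*√95/42388 ≈ -0.0034137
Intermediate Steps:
A(P) = -24 + 120*√P (A(P) = -24 + 8*(0 + 15*√(P + (P - P))) = -24 + 8*(0 + 15*√(P + 0)) = -24 + 8*(0 + 15*√P) = -24 + 8*(15*√P) = -24 + 120*√P)
A(380)/(-678208) = (-24 + 120*√380)/(-678208) = (-24 + 120*(2*√95))*(-1/678208) = (-24 + 240*√95)*(-1/678208) = 3/84776 - 15*√95/42388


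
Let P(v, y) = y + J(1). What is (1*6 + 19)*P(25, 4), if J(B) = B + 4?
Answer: 225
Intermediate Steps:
J(B) = 4 + B
P(v, y) = 5 + y (P(v, y) = y + (4 + 1) = y + 5 = 5 + y)
(1*6 + 19)*P(25, 4) = (1*6 + 19)*(5 + 4) = (6 + 19)*9 = 25*9 = 225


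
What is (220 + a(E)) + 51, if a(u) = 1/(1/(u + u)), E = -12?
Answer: 247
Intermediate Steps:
a(u) = 2*u (a(u) = 1/(1/(2*u)) = 2*u)
(220 + a(E)) + 51 = (220 + 2*(-12)) + 51 = (220 - 24) + 51 = 196 + 51 = 247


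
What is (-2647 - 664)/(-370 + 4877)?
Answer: -3311/4507 ≈ -0.73464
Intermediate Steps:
(-2647 - 664)/(-370 + 4877) = -3311/4507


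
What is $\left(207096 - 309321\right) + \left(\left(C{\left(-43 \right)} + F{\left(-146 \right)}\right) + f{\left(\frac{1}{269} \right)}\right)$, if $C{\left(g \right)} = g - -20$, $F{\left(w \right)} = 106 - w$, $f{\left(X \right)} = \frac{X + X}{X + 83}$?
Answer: $- \frac{1138683343}{11164} \approx -1.02 \cdot 10^{5}$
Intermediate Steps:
$f{\left(X \right)} = \frac{2 X}{83 + X}$
$C{\left(g \right)} = 20 + g$ ($C{\left(g \right)} = g + 20 = 20 + g$)
$\left(207096 - 309321\right) + \left(\left(C{\left(-43 \right)} + F{\left(-146 \right)}\right) + f{\left(\frac{1}{269} \right)}\right) = \left(207096 - 309321\right) + \left(\left(\left(20 - 43\right) + \left(106 - -146\right)\right) + \frac{2}{269 \left(83 + \frac{1}{269}\right)}\right) = -102225 + \left(\left(-23 + \left(106 + 146\right)\right) + 2 \cdot \frac{1}{269} \frac{1}{83 + \frac{1}{269}}\right) = -102225 + \left(\left(-23 + 252\right) + 2 \cdot \frac{1}{269} \frac{1}{\frac{22328}{269}}\right) = -102225 + \left(229 + 2 \cdot \frac{1}{269} \cdot \frac{269}{22328}\right) = -102225 + \left(229 + \frac{1}{11164}\right) = -102225 + \frac{2556557}{11164} = - \frac{1138683343}{11164}$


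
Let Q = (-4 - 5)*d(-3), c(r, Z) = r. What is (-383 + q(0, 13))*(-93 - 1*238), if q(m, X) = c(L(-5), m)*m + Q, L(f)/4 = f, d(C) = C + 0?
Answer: 117836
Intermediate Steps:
d(C) = C
L(f) = 4*f
Q = 27 (Q = (-4 - 5)*(-3) = -9*(-3) = 27)
q(m, X) = 27 - 20*m (q(m, X) = (4*(-5))*m + 27 = -20*m + 27 = 27 - 20*m)
(-383 + q(0, 13))*(-93 - 1*238) = (-383 + (27 - 20*0))*(-93 - 1*238) = (-383 + (27 + 0))*(-93 - 238) = (-383 + 27)*(-331) = -356*(-331) = 117836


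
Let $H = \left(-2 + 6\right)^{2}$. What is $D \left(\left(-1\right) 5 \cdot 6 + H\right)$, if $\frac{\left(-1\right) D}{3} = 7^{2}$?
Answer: $2058$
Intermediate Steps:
$H = 16$ ($H = 4^{2} = 16$)
$D = -147$ ($D = - 3 \cdot 7^{2} = \left(-3\right) 49 = -147$)
$D \left(\left(-1\right) 5 \cdot 6 + H\right) = - 147 \left(\left(-1\right) 5 \cdot 6 + 16\right) = - 147 \left(\left(-5\right) 6 + 16\right) = - 147 \left(-30 + 16\right) = \left(-147\right) \left(-14\right) = 2058$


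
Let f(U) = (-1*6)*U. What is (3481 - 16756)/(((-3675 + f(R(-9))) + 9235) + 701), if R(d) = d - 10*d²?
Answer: -177/149 ≈ -1.1879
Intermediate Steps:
f(U) = -6*U
(3481 - 16756)/(((-3675 + f(R(-9))) + 9235) + 701) = (3481 - 16756)/(((-3675 - (-54)*(1 - 10*(-9))) + 9235) + 701) = -13275/(((-3675 - (-54)*(1 + 90)) + 9235) + 701) = -13275/(((-3675 - (-54)*91) + 9235) + 701) = -13275/(((-3675 - 6*(-819)) + 9235) + 701) = -13275/(((-3675 + 4914) + 9235) + 701) = -13275/((1239 + 9235) + 701) = -13275/(10474 + 701) = -13275/11175 = -13275*1/11175 = -177/149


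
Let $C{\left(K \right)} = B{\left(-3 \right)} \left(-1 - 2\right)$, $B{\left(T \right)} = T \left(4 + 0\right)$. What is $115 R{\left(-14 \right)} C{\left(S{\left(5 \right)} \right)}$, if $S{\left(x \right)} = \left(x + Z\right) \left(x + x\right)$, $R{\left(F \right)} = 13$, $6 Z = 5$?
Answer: $53820$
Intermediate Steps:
$Z = \frac{5}{6}$ ($Z = \frac{1}{6} \cdot 5 = \frac{5}{6} \approx 0.83333$)
$S{\left(x \right)} = 2 x \left(\frac{5}{6} + x\right)$ ($S{\left(x \right)} = \left(x + \frac{5}{6}\right) \left(x + x\right) = \left(\frac{5}{6} + x\right) 2 x = 2 x \left(\frac{5}{6} + x\right)$)
$B{\left(T \right)} = 4 T$ ($B{\left(T \right)} = T 4 = 4 T$)
$C{\left(K \right)} = 36$ ($C{\left(K \right)} = 4 \left(-3\right) \left(-1 - 2\right) = \left(-12\right) \left(-3\right) = 36$)
$115 R{\left(-14 \right)} C{\left(S{\left(5 \right)} \right)} = 115 \cdot 13 \cdot 36 = 1495 \cdot 36 = 53820$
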